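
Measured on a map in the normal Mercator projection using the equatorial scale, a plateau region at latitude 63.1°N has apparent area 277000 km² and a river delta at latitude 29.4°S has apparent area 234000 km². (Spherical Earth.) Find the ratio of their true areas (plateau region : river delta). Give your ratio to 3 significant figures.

0.319

Since Mercator area scale is 1/cos²φ, the true area equals the apparent area multiplied by cos²φ.
True area of plateau region: 277000 × cos²(63.1°) = 277000 × 0.2047 = 56700 km².
True area of river delta: 234000 × cos²(29.4°) = 234000 × 0.7590 = 177600 km².
Ratio = 56700 / 177600 ≈ 0.319.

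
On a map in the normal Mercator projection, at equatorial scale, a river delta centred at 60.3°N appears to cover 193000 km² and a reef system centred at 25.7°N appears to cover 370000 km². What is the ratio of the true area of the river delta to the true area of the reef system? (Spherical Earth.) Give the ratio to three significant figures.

0.158

On Mercator the areal scale is sec²φ, so true area = apparent × cos²φ.
True area of river delta: 193000 × cos²(60.3°) = 193000 × 0.2455 = 47380 km².
True area of reef system: 370000 × cos²(25.7°) = 370000 × 0.8119 = 300400 km².
Ratio = 47380 / 300400 ≈ 0.158.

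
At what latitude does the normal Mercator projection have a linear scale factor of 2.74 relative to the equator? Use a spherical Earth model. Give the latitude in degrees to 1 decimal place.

Mercator scale is k = sec φ = 1/cos φ.
1/cos φ = 2.74  ⇒  cos φ = 0.3650  ⇒  φ = arccos(0.3650) ≈ 68.6°.

68.6°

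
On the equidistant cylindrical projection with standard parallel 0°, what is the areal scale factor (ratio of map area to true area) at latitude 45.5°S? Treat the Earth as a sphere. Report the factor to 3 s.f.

1.43

In the plate carrée (x = Rλ, y = Rφ), meridians are true-scale (h = 1) and parallels are stretched by k = sec φ.
Areal scale = h·k = 1 × sec φ; at 45.5°, h = 1.000, k = 1.427, so h·k = 1.427.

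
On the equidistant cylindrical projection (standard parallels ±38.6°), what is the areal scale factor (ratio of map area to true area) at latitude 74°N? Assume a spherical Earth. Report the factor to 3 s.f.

With standard parallel φ₀ = 38.6°, the equirectangular projection gives x = Rλ cos φ₀, y = Rφ, so h = 1 and k = cos 38.6° / cos φ.
Areal scale = h·k = 1 × cos φ₀ / cos φ; at 74°, h = 1.000, k = 2.835, so h·k = 2.835.

2.84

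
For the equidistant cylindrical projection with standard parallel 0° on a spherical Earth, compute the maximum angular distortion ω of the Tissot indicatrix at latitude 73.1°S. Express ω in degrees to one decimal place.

For the equirectangular projection with φ₀ = 0 (plate carrée), h = 1 along meridians and k = sec φ along parallels.
At 73.1°: h = 1.000, k = 3.440; principal scales a = 3.440, b = 1.000.
sin(ω/2) = (a − b)/(a + b) = 2.440/4.440 = 0.5495, so ω = 2 arcsin(0.5495) ≈ 66.7°.

66.7°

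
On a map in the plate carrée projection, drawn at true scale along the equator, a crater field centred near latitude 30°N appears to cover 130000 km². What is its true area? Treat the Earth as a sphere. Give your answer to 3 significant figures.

113000 km²

In the plate carrée (x = Rλ, y = Rφ), meridians are true-scale (h = 1) and parallels are stretched by k = sec φ.
Areal scale = h·k = 1 × sec φ; at 30°, h = 1.000, k = 1.155, so h·k = 1.155.
True area = apparent / (areal scale) = 130000 / 1.155 ≈ 113000 km².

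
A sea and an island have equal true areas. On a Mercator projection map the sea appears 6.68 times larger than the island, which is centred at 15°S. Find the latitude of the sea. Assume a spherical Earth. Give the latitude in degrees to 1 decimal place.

68.1°

For equal true areas on Mercator, apparent areas scale as sec²φ, so the ratio is cos²φ₂ / cos²φ₁.
cos²φ₂ / cos²φ₁ = 6.68  ⇒  cos φ₁ = cos 15° / √6.68 = 0.9659/2.585 = 0.3737.
φ₁ = arccos(0.3737) ≈ 68.1°.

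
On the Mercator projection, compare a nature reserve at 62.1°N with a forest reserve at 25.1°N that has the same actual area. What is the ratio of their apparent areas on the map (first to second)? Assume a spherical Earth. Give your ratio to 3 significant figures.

3.75

Mercator is conformal with k = sec φ, so areal scale = k² = sec²φ.
At 62.1°: sec²(62.1°) = 1/0.4679² = 4.567.
At 25.1°: sec²(25.1°) = 1/0.9056² = 1.219.
Ratio = 4.567/1.219 = cos²(25.1°)/cos²(62.1°) ≈ 3.75.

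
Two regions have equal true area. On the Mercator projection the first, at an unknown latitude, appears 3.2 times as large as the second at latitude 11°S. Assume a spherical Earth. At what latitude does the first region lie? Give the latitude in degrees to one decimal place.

On Mercator, (apparent₁)/(apparent₂) = sec²φ₁ / sec²φ₂ when true areas are equal.
cos²φ₂ / cos²φ₁ = 3.2  ⇒  cos φ₁ = cos 11° / √3.2 = 0.9816/1.789 = 0.5487.
φ₁ = arccos(0.5487) ≈ 56.7°.

56.7°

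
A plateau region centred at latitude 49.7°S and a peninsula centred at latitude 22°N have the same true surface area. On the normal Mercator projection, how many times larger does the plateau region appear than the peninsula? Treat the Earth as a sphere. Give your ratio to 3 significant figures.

2.05

On Mercator, area is exaggerated by sec²φ = 1/cos²φ.
At 49.7°: sec²(49.7°) = 1/0.6468² = 2.390.
At 22°: sec²(22°) = 1/0.9272² = 1.163.
Ratio = 2.390/1.163 = cos²(22°)/cos²(49.7°) ≈ 2.05.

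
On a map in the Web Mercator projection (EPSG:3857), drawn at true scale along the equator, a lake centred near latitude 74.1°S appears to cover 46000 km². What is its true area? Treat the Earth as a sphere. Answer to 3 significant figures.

3450 km²

Mercator is conformal, so the point scale is isotropic: h = k = sec φ = 1/cos φ.
Areal scale = k² = sec²φ = 1/cos²(74.1°) = 1/0.2740² = 13.32.
True area = apparent / (areal scale) = 46000 / 13.32 ≈ 3450 km².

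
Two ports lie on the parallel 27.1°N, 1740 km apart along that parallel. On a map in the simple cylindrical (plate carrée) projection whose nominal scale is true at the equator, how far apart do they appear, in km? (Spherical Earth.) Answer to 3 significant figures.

Plate carrée maps x = Rλ, y = Rφ. The meridian scale is h = 1 and the parallel scale is k = 1/cos φ = sec φ.
Along the parallel, k = sec 27.1° = 1/0.8902 = 1.123.
Map distance = 1740 × 1.123 ≈ 1950 km.

1950 km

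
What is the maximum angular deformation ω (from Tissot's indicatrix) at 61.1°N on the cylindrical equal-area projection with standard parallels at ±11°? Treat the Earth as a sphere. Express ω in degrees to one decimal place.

For cylindrical equal-area with standard parallel φ₀, h = cos φ / cos φ₀ and k = cos φ₀ / cos φ, so h·k = 1.
At 61.1°: h = 0.4923, k = 2.031; principal scales a = 2.031, b = 0.4923.
sin(ω/2) = (a − b)/(a + b) = 1.539/2.523 = 0.6098, so ω = 2 arcsin(0.6098) ≈ 75.2°.

75.2°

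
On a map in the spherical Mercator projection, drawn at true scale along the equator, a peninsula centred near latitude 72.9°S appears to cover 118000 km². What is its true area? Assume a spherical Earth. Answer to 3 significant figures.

10200 km²

For Mercator, h = k = sec φ (a conformal cylindrical projection has a single point scale, 1/cos φ).
Areal scale = k² = sec²φ = 1/cos²(72.9°) = 1/0.2940² = 11.57.
True area = apparent / (areal scale) = 118000 / 11.57 ≈ 10200 km².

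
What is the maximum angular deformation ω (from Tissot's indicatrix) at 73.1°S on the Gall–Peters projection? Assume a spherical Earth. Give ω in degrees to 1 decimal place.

Gall–Peters is a cylindrical equal-area projection with standard parallels at ±45°. Cylindrical equal-area (φ₀ = 45°): h = cos φ / cos 45° along meridians, k = cos 45° / cos φ along parallels; h·k = 1.
At 73.1°: h = 0.4111, k = 2.432; principal scales a = 2.432, b = 0.4111.
sin(ω/2) = (a − b)/(a + b) = 2.021/2.844 = 0.7108, so ω = 2 arcsin(0.7108) ≈ 90.6°.

90.6°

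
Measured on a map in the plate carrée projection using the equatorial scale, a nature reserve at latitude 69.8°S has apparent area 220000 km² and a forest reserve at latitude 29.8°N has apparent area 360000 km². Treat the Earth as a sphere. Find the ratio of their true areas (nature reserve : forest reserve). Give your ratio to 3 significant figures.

On the plate carrée, areal scale = h·k = 1 × sec φ, so true area = apparent × cos φ.
True area of nature reserve: 220000 × cos(69.8°) = 220000 × 0.3453 = 75970 km².
True area of forest reserve: 360000 × cos(29.8°) = 360000 × 0.8678 = 312400 km².
Ratio = 75970 / 312400 ≈ 0.243.

0.243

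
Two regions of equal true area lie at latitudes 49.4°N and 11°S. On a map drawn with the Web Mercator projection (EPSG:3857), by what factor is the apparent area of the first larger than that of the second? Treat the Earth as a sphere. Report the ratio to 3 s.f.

Mercator is conformal with k = sec φ, so areal scale = k² = sec²φ.
At 49.4°: sec²(49.4°) = 1/0.6508² = 2.361.
At 11°: sec²(11°) = 1/0.9816² = 1.038.
Ratio = 2.361/1.038 = cos²(11°)/cos²(49.4°) ≈ 2.28.

2.28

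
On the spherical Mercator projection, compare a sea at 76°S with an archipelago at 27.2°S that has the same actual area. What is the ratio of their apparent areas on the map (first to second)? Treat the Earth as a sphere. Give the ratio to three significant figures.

On Mercator, area is exaggerated by sec²φ = 1/cos²φ.
At 76°: sec²(76°) = 1/0.2419² = 17.09.
At 27.2°: sec²(27.2°) = 1/0.8894² = 1.264.
Ratio = 17.09/1.264 = cos²(27.2°)/cos²(76°) ≈ 13.5.

13.5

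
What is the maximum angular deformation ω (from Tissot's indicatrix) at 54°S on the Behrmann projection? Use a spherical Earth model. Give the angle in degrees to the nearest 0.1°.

Behrmann is a cylindrical equal-area projection with standard parallels at ±30°. Cylindrical equal-area (φ₀ = 30°): h = cos φ / cos 30° along meridians, k = cos 30° / cos φ along parallels; h·k = 1.
At 54°: h = 0.6787, k = 1.473; principal scales a = 1.473, b = 0.6787.
sin(ω/2) = (a − b)/(a + b) = 0.7947/2.152 = 0.3692, so ω = 2 arcsin(0.3692) ≈ 43.3°.

43.3°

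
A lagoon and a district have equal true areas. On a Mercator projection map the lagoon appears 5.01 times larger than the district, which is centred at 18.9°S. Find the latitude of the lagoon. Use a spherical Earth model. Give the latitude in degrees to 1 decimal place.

On Mercator, (apparent₁)/(apparent₂) = sec²φ₁ / sec²φ₂ when true areas are equal.
cos²φ₂ / cos²φ₁ = 5.01  ⇒  cos φ₁ = cos 18.9° / √5.01 = 0.9461/2.238 = 0.4227.
φ₁ = arccos(0.4227) ≈ 65.0°.

65.0°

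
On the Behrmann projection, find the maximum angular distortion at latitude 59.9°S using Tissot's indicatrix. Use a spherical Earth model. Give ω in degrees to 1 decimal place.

Behrmann is a cylindrical equal-area projection with standard parallels at ±30°. Cylindrical equal-area (φ₀ = 30°): h = cos φ / cos 30° along meridians, k = cos 30° / cos φ along parallels; h·k = 1.
At 59.9°: h = 0.5791, k = 1.727; principal scales a = 1.727, b = 0.5791.
sin(ω/2) = (a − b)/(a + b) = 1.148/2.306 = 0.4977, so ω = 2 arcsin(0.4977) ≈ 59.7°.

59.7°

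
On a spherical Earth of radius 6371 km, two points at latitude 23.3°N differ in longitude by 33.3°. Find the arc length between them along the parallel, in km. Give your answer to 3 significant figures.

Arc length along a parallel = R cos φ · Δλ (with Δλ in radians).
= 6371 × cos 23.3° × (33.3° × π/180) = 6371 × 0.9184 × 0.5812 ≈ 3400 km.

3400 km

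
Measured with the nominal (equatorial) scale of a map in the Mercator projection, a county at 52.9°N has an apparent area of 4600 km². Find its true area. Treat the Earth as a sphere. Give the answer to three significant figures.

Mercator is conformal, so the point scale is isotropic: h = k = sec φ = 1/cos φ.
Areal scale = k² = sec²φ = 1/cos²(52.9°) = 1/0.6032² = 2.748.
True area = apparent / (areal scale) = 4600 / 2.748 ≈ 1670 km².

1670 km²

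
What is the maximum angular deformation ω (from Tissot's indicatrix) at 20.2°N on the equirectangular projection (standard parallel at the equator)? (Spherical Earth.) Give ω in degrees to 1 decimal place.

In the plate carrée (x = Rλ, y = Rφ), meridians are true-scale (h = 1) and parallels are stretched by k = sec φ.
At 20.2°: h = 1.000, k = 1.066; principal scales a = 1.066, b = 1.000.
sin(ω/2) = (a − b)/(a + b) = 0.06554/2.066 = 0.03173, so ω = 2 arcsin(0.03173) ≈ 3.6°.

3.6°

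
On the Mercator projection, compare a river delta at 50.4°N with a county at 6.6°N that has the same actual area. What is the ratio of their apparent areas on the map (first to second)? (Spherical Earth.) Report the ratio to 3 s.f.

2.43

Mercator areal scale is sec²φ.
At 50.4°: sec²(50.4°) = 1/0.6374² = 2.461.
At 6.6°: sec²(6.6°) = 1/0.9934² = 1.013.
Ratio = 2.461/1.013 = cos²(6.6°)/cos²(50.4°) ≈ 2.43.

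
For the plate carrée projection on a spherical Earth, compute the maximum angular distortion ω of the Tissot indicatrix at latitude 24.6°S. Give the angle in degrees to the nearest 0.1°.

Plate carrée maps x = Rλ, y = Rφ. The meridian scale is h = 1 and the parallel scale is k = 1/cos φ = sec φ.
At 24.6°: h = 1.000, k = 1.100; principal scales a = 1.100, b = 1.000.
sin(ω/2) = (a − b)/(a + b) = 0.09982/2.100 = 0.04754, so ω = 2 arcsin(0.04754) ≈ 5.4°.

5.4°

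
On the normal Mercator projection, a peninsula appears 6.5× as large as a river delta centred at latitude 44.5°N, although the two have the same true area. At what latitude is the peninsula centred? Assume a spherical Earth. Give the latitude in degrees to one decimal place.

73.8°

For equal true areas on Mercator, apparent areas scale as sec²φ, so the ratio is cos²φ₂ / cos²φ₁.
cos²φ₂ / cos²φ₁ = 6.5  ⇒  cos φ₁ = cos 44.5° / √6.5 = 0.7133/2.550 = 0.2798.
φ₁ = arccos(0.2798) ≈ 73.8°.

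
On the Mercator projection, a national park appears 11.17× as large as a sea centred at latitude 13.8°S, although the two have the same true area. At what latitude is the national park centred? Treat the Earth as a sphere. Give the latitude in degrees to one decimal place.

For equal true areas on Mercator, apparent areas scale as sec²φ, so the ratio is cos²φ₂ / cos²φ₁.
cos²φ₂ / cos²φ₁ = 11.17  ⇒  cos φ₁ = cos 13.8° / √11.17 = 0.9711/3.342 = 0.2906.
φ₁ = arccos(0.2906) ≈ 73.1°.

73.1°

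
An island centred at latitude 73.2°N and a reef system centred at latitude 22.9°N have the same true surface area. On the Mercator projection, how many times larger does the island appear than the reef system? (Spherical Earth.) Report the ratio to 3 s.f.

10.2

Mercator is conformal with k = sec φ, so areal scale = k² = sec²φ.
At 73.2°: sec²(73.2°) = 1/0.2890² = 11.97.
At 22.9°: sec²(22.9°) = 1/0.9212² = 1.178.
Ratio = 11.97/1.178 = cos²(22.9°)/cos²(73.2°) ≈ 10.2.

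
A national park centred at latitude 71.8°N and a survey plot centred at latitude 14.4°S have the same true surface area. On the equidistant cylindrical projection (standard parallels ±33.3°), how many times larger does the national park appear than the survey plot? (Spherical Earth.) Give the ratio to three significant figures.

With standard parallel φ₀ = 33.3°, the equirectangular projection gives x = Rλ cos φ₀, y = Rφ, so h = 1 and k = cos 33.3° / cos φ.
Areal scale at 71.8°: h·k = 1.000 × 2.676 = 2.676.
Areal scale at 14.4°: h·k = 1.000 × 0.8629 = 0.8629.
Ratio = 2.676/0.8629 ≈ 3.10.

3.10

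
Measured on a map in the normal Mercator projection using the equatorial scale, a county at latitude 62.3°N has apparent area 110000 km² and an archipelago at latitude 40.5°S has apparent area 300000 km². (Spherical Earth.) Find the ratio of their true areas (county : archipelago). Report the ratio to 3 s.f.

0.137

On Mercator the areal scale is sec²φ, so true area = apparent × cos²φ.
True area of county: 110000 × cos²(62.3°) = 110000 × 0.2161 = 23770 km².
True area of archipelago: 300000 × cos²(40.5°) = 300000 × 0.5782 = 173500 km².
Ratio = 23770 / 173500 ≈ 0.137.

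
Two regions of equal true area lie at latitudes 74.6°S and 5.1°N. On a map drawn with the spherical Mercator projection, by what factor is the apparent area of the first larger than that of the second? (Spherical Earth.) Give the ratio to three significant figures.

Mercator is conformal with k = sec φ, so areal scale = k² = sec²φ.
At 74.6°: sec²(74.6°) = 1/0.2656² = 14.18.
At 5.1°: sec²(5.1°) = 1/0.9960² = 1.008.
Ratio = 14.18/1.008 = cos²(5.1°)/cos²(74.6°) ≈ 14.1.

14.1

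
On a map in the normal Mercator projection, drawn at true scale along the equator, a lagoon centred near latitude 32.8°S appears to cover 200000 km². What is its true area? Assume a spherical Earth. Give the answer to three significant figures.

141000 km²

For Mercator, h = k = sec φ (a conformal cylindrical projection has a single point scale, 1/cos φ).
Areal scale = k² = sec²φ = 1/cos²(32.8°) = 1/0.8406² = 1.415.
True area = apparent / (areal scale) = 200000 / 1.415 ≈ 141000 km².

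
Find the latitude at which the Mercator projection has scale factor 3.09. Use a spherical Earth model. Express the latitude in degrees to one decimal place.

Mercator scale is k = sec φ = 1/cos φ.
1/cos φ = 3.09  ⇒  cos φ = 0.3236  ⇒  φ = arccos(0.3236) ≈ 71.1°.

71.1°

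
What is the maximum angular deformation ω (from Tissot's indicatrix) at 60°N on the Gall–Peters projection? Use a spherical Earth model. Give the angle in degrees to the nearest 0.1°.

Gall–Peters is a cylindrical equal-area projection with standard parallels at ±45°. Cylindrical equal-area (φ₀ = 45°): h = cos φ / cos 45° along meridians, k = cos 45° / cos φ along parallels; h·k = 1.
At 60°: h = 0.7071, k = 1.414; principal scales a = 1.414, b = 0.7071.
sin(ω/2) = (a − b)/(a + b) = 0.7071/2.121 = 0.3333, so ω = 2 arcsin(0.3333) ≈ 38.9°.

38.9°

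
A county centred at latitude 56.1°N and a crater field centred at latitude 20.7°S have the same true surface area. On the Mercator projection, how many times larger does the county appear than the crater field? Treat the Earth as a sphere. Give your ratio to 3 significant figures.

On Mercator, area is exaggerated by sec²φ = 1/cos²φ.
At 56.1°: sec²(56.1°) = 1/0.5577² = 3.215.
At 20.7°: sec²(20.7°) = 1/0.9354² = 1.143.
Ratio = 3.215/1.143 = cos²(20.7°)/cos²(56.1°) ≈ 2.81.

2.81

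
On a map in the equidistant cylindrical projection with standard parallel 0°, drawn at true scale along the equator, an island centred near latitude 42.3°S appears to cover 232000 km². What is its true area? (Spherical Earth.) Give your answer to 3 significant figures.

172000 km²

In the plate carrée (x = Rλ, y = Rφ), meridians are true-scale (h = 1) and parallels are stretched by k = sec φ.
Areal scale = h·k = 1 × sec φ; at 42.3°, h = 1.000, k = 1.352, so h·k = 1.352.
True area = apparent / (areal scale) = 232000 / 1.352 ≈ 172000 km².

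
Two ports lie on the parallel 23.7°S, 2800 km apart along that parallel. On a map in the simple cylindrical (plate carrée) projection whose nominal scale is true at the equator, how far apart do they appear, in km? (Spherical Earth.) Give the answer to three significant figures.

For the equirectangular projection with φ₀ = 0 (plate carrée), h = 1 along meridians and k = sec φ along parallels.
Along the parallel, k = sec 23.7° = 1/0.9157 = 1.092.
Map distance = 2800 × 1.092 ≈ 3060 km.

3060 km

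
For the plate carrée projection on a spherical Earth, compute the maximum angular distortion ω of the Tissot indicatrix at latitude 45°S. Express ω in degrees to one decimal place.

19.8°

Plate carrée maps x = Rλ, y = Rφ. The meridian scale is h = 1 and the parallel scale is k = 1/cos φ = sec φ.
At 45°: h = 1.000, k = 1.414; principal scales a = 1.414, b = 1.000.
sin(ω/2) = (a − b)/(a + b) = 0.4142/2.414 = 0.1716, so ω = 2 arcsin(0.1716) ≈ 19.8°.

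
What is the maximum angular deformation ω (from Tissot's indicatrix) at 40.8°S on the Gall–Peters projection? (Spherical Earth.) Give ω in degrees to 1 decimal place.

7.8°

Gall–Peters is a cylindrical equal-area projection with standard parallels at ±45°. Cylindrical equal-area (φ₀ = 45°): h = cos φ / cos 45° along meridians, k = cos 45° / cos φ along parallels; h·k = 1.
At 40.8°: h = 1.071, k = 0.9341; principal scales a = 1.071, b = 0.9341.
sin(ω/2) = (a − b)/(a + b) = 0.1365/2.005 = 0.06807, so ω = 2 arcsin(0.06807) ≈ 7.8°.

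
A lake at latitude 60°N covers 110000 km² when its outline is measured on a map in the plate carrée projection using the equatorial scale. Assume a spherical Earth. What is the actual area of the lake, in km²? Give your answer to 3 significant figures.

Plate carrée maps x = Rλ, y = Rφ. The meridian scale is h = 1 and the parallel scale is k = 1/cos φ = sec φ.
Areal scale = h·k = 1 × sec φ; at 60°, h = 1.000, k = 2.000, so h·k = 2.000.
True area = apparent / (areal scale) = 110000 / 2.000 ≈ 55000 km².

55000 km²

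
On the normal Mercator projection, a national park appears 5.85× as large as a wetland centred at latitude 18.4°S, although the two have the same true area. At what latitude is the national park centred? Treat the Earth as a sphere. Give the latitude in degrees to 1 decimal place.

For equal true areas on Mercator, apparent areas scale as sec²φ, so the ratio is cos²φ₂ / cos²φ₁.
cos²φ₂ / cos²φ₁ = 5.85  ⇒  cos φ₁ = cos 18.4° / √5.85 = 0.9489/2.419 = 0.3923.
φ₁ = arccos(0.3923) ≈ 66.9°.

66.9°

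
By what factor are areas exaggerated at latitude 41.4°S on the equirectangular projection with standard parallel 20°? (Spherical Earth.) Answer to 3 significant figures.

1.25

In the equirectangular projection with standard parallel φ₀ = 20° (x = Rλ cos φ₀, y = Rφ), meridians are true-scale (h = 1) and the parallel scale is k = cos φ₀ / cos φ.
Areal scale = h·k = 1 × cos φ₀ / cos φ; at 41.4°, h = 1.000, k = 1.253, so h·k = 1.253.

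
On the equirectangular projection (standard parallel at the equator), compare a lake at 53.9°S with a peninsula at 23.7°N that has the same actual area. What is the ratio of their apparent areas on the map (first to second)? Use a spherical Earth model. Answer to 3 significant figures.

1.55

In the plate carrée (x = Rλ, y = Rφ), meridians are true-scale (h = 1) and parallels are stretched by k = sec φ.
Areal scale at 53.9°: h·k = 1.000 × 1.697 = 1.697.
Areal scale at 23.7°: h·k = 1.000 × 1.092 = 1.092.
Ratio = 1.697/1.092 ≈ 1.55.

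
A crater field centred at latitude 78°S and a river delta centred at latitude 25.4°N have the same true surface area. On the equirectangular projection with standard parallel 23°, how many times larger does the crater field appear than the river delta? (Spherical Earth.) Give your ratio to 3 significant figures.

In the equirectangular projection with standard parallel φ₀ = 23° (x = Rλ cos φ₀, y = Rφ), meridians are true-scale (h = 1) and the parallel scale is k = cos φ₀ / cos φ.
Areal scale at 78°: h·k = 1.000 × 4.427 = 4.427.
Areal scale at 25.4°: h·k = 1.000 × 1.019 = 1.019.
Ratio = 4.427/1.019 ≈ 4.34.

4.34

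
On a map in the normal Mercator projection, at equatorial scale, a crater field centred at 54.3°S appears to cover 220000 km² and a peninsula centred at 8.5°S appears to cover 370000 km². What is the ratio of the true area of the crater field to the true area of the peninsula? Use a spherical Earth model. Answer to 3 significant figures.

Mercator's areal exaggeration is sec²φ; hence true area = (apparent area) · cos²φ.
True area of crater field: 220000 × cos²(54.3°) = 220000 × 0.3405 = 74910 km².
True area of peninsula: 370000 × cos²(8.5°) = 370000 × 0.9782 = 361900 km².
Ratio = 74910 / 361900 ≈ 0.207.

0.207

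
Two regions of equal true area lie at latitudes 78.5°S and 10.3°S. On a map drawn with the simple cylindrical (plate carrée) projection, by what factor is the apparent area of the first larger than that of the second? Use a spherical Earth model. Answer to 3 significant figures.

4.94

For the equirectangular projection with φ₀ = 0 (plate carrée), h = 1 along meridians and k = sec φ along parallels.
Areal scale at 78.5°: h·k = 1.000 × 5.016 = 5.016.
Areal scale at 10.3°: h·k = 1.000 × 1.016 = 1.016.
Ratio = 5.016/1.016 ≈ 4.94.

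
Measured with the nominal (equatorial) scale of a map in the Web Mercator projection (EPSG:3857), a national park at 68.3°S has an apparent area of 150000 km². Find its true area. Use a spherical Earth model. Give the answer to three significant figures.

20500 km²

Mercator is conformal, so the point scale is isotropic: h = k = sec φ = 1/cos φ.
Areal scale = k² = sec²φ = 1/cos²(68.3°) = 1/0.3697² = 7.315.
True area = apparent / (areal scale) = 150000 / 7.315 ≈ 20500 km².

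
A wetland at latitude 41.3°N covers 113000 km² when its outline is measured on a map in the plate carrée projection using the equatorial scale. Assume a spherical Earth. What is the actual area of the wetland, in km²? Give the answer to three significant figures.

84900 km²

Plate carrée maps x = Rλ, y = Rφ. The meridian scale is h = 1 and the parallel scale is k = 1/cos φ = sec φ.
Areal scale = h·k = 1 × sec φ; at 41.3°, h = 1.000, k = 1.331, so h·k = 1.331.
True area = apparent / (areal scale) = 113000 / 1.331 ≈ 84900 km².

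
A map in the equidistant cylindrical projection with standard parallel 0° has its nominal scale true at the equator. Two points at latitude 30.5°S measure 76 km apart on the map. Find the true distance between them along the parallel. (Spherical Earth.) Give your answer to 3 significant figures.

In the plate carrée (x = Rλ, y = Rφ), meridians are true-scale (h = 1) and parallels are stretched by k = sec φ.
Along the parallel at 30.5°, map distances are exaggerated by k = sec 30.5° = 1.161.
True distance = 76 / 1.161 = 76 × cos 30.5° ≈ 65.5 km.

65.5 km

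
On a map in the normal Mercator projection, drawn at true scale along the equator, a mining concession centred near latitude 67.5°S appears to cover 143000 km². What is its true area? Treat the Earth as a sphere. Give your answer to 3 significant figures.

20900 km²

The Mercator projection is conformal; its linear scale factor is the same in every direction and equals sec φ = 1/cos φ.
Areal scale = k² = sec²φ = 1/cos²(67.5°) = 1/0.3827² = 6.828.
True area = apparent / (areal scale) = 143000 / 6.828 ≈ 20900 km².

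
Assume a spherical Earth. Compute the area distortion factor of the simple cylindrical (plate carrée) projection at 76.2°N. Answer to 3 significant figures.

4.19

Plate carrée maps x = Rλ, y = Rφ. The meridian scale is h = 1 and the parallel scale is k = 1/cos φ = sec φ.
Areal scale = h·k = 1 × sec φ; at 76.2°, h = 1.000, k = 4.192, so h·k = 4.192.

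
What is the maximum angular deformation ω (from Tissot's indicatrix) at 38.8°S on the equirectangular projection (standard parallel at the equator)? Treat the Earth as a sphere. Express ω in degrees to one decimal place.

Plate carrée maps x = Rλ, y = Rφ. The meridian scale is h = 1 and the parallel scale is k = 1/cos φ = sec φ.
At 38.8°: h = 1.000, k = 1.283; principal scales a = 1.283, b = 1.000.
sin(ω/2) = (a − b)/(a + b) = 0.2831/2.283 = 0.1240, so ω = 2 arcsin(0.1240) ≈ 14.2°.

14.2°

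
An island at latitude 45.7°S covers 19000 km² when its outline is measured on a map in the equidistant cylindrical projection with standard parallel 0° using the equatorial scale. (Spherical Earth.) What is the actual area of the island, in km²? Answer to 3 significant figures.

13300 km²

In the plate carrée (x = Rλ, y = Rφ), meridians are true-scale (h = 1) and parallels are stretched by k = sec φ.
Areal scale = h·k = 1 × sec φ; at 45.7°, h = 1.000, k = 1.432, so h·k = 1.432.
True area = apparent / (areal scale) = 19000 / 1.432 ≈ 13300 km².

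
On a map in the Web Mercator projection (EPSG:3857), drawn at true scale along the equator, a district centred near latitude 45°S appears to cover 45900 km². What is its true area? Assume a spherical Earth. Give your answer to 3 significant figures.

23000 km²

Mercator is conformal, so the point scale is isotropic: h = k = sec φ = 1/cos φ.
Areal scale = k² = sec²φ = 1/cos²(45°) = 1/0.7071² = 2.000.
True area = apparent / (areal scale) = 45900 / 2.000 ≈ 23000 km².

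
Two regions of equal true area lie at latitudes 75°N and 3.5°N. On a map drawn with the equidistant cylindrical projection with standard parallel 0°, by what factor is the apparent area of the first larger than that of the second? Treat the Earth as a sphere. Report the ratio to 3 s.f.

For the equirectangular projection with φ₀ = 0 (plate carrée), h = 1 along meridians and k = sec φ along parallels.
Areal scale at 75°: h·k = 1.000 × 3.864 = 3.864.
Areal scale at 3.5°: h·k = 1.000 × 1.002 = 1.002.
Ratio = 3.864/1.002 ≈ 3.86.

3.86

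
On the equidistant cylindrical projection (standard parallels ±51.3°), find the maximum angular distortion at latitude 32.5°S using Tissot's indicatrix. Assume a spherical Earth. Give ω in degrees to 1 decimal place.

In the equirectangular projection with standard parallel φ₀ = 51.3° (x = Rλ cos φ₀, y = Rφ), meridians are true-scale (h = 1) and the parallel scale is k = cos φ₀ / cos φ.
At 32.5°: h = 1.000, k = 0.7413; principal scales a = 1.000, b = 0.7413.
sin(ω/2) = (a − b)/(a + b) = 0.2587/1.741 = 0.1485, so ω = 2 arcsin(0.1485) ≈ 17.1°.

17.1°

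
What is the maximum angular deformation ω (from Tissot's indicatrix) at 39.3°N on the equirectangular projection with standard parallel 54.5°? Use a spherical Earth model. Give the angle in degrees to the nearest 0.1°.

16.4°

With standard parallel φ₀ = 54.5°, the equirectangular projection gives x = Rλ cos φ₀, y = Rφ, so h = 1 and k = cos 54.5° / cos φ.
At 39.3°: h = 1.000, k = 0.7504; principal scales a = 1.000, b = 0.7504.
sin(ω/2) = (a − b)/(a + b) = 0.2496/1.750 = 0.1426, so ω = 2 arcsin(0.1426) ≈ 16.4°.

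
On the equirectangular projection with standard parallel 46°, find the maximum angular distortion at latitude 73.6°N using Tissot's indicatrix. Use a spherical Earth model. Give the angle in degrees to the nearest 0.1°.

49.9°

The equidistant cylindrical projection with φ₀ = 46° has h = 1 (meridians true) and k = cos φ₀ / cos φ along parallels.
At 73.6°: h = 1.000, k = 2.460; principal scales a = 2.460, b = 1.000.
sin(ω/2) = (a − b)/(a + b) = 1.460/3.460 = 0.4220, so ω = 2 arcsin(0.4220) ≈ 49.9°.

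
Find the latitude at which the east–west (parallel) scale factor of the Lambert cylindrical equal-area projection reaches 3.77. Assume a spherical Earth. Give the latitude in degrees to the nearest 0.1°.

The Lambert cylindrical equal-area projection is the cylindrical equal-area projection with its standard parallel at the equator (φ₀ = 0). A cylindrical equal-area projection with standard parallel φ₀ has meridian scale h = cos φ / cos φ₀ and parallel scale k = cos φ₀ / cos φ (so areas are preserved, h·k = 1).
k = cos φ₀ / cos φ = 3.77  ⇒  cos φ = cos 0° / 3.77 = 0.2653.
φ = arccos(0.2653) ≈ 74.6°.

74.6°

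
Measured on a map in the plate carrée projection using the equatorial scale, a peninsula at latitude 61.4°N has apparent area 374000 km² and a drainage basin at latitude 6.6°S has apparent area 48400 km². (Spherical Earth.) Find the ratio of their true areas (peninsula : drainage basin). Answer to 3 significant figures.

Plate carrée has h = 1 and k = sec φ, giving areal scale sec φ; true area = (apparent area) · cos φ.
True area of peninsula: 374000 × cos(61.4°) = 374000 × 0.4787 = 179000 km².
True area of drainage basin: 48400 × cos(6.6°) = 48400 × 0.9934 = 48080 km².
Ratio = 179000 / 48080 ≈ 3.72.

3.72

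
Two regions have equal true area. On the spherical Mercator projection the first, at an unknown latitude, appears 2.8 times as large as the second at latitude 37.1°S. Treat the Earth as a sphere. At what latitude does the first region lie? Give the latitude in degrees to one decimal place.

61.5°

On Mercator, (apparent₁)/(apparent₂) = sec²φ₁ / sec²φ₂ when true areas are equal.
cos²φ₂ / cos²φ₁ = 2.8  ⇒  cos φ₁ = cos 37.1° / √2.8 = 0.7976/1.673 = 0.4766.
φ₁ = arccos(0.4766) ≈ 61.5°.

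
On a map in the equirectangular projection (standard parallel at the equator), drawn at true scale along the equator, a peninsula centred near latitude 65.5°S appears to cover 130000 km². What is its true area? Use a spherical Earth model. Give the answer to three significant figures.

For the equirectangular projection with φ₀ = 0 (plate carrée), h = 1 along meridians and k = sec φ along parallels.
Areal scale = h·k = 1 × sec φ; at 65.5°, h = 1.000, k = 2.411, so h·k = 2.411.
True area = apparent / (areal scale) = 130000 / 2.411 ≈ 53900 km².

53900 km²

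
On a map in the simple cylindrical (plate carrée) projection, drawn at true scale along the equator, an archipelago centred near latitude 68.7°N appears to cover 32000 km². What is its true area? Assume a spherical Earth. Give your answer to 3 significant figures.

In the plate carrée (x = Rλ, y = Rφ), meridians are true-scale (h = 1) and parallels are stretched by k = sec φ.
Areal scale = h·k = 1 × sec φ; at 68.7°, h = 1.000, k = 2.753, so h·k = 2.753.
True area = apparent / (areal scale) = 32000 / 2.753 ≈ 11600 km².

11600 km²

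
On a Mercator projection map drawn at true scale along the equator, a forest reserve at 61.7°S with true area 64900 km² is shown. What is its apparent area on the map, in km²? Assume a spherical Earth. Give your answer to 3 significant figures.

289000 km²

Mercator is conformal, so the point scale is isotropic: h = k = sec φ = 1/cos φ.
Areal scale = k² = sec²φ = 1/cos²(61.7°) = 1/0.4741² = 4.449.
Apparent area = 64900 × 4.449 ≈ 289000 km².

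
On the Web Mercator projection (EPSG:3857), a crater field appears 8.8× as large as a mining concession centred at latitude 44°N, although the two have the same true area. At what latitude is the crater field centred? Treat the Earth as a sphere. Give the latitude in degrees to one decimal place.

76.0°

Mercator areal scale is sec²φ, so apparent-area ratio = sec²φ₁ / sec²φ₂ = cos²φ₂ / cos²φ₁.
cos²φ₂ / cos²φ₁ = 8.8  ⇒  cos φ₁ = cos 44° / √8.8 = 0.7193/2.966 = 0.2425.
φ₁ = arccos(0.2425) ≈ 76.0°.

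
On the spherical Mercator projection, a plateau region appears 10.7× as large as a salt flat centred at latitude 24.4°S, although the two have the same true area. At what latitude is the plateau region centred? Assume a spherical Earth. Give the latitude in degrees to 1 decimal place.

For equal true areas on Mercator, apparent areas scale as sec²φ, so the ratio is cos²φ₂ / cos²φ₁.
cos²φ₂ / cos²φ₁ = 10.7  ⇒  cos φ₁ = cos 24.4° / √10.7 = 0.9107/3.271 = 0.2784.
φ₁ = arccos(0.2784) ≈ 73.8°.

73.8°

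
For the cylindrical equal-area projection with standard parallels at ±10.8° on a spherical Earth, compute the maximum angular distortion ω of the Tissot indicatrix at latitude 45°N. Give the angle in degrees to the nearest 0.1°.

37.0°

For cylindrical equal-area with standard parallel φ₀, h = cos φ / cos φ₀ and k = cos φ₀ / cos φ, so h·k = 1.
At 45°: h = 0.7199, k = 1.389; principal scales a = 1.389, b = 0.7199.
sin(ω/2) = (a − b)/(a + b) = 0.6693/2.109 = 0.3174, so ω = 2 arcsin(0.3174) ≈ 37.0°.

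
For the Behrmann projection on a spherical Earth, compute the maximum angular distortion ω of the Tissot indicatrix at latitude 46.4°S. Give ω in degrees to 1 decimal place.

25.9°

The Behrmann projection is cylindrical equal-area with φ₀ = 30°. A cylindrical equal-area projection with standard parallel φ₀ has meridian scale h = cos φ / cos φ₀ and parallel scale k = cos φ₀ / cos φ (so areas are preserved, h·k = 1).
At 46.4°: h = 0.7963, k = 1.256; principal scales a = 1.256, b = 0.7963.
sin(ω/2) = (a − b)/(a + b) = 0.4595/2.052 = 0.2239, so ω = 2 arcsin(0.2239) ≈ 25.9°.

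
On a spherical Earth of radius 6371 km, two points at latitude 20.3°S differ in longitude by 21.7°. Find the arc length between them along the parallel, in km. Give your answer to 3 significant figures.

Arc length along a parallel = R cos φ · Δλ (with Δλ in radians).
= 6371 × cos 20.3° × (21.7° × π/180) = 6371 × 0.9379 × 0.3787 ≈ 2260 km.

2260 km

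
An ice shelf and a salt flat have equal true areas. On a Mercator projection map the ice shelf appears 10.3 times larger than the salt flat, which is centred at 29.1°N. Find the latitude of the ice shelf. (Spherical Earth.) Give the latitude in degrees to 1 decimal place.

74.2°

On Mercator, (apparent₁)/(apparent₂) = sec²φ₁ / sec²φ₂ when true areas are equal.
cos²φ₂ / cos²φ₁ = 10.3  ⇒  cos φ₁ = cos 29.1° / √10.3 = 0.8738/3.209 = 0.2723.
φ₁ = arccos(0.2723) ≈ 74.2°.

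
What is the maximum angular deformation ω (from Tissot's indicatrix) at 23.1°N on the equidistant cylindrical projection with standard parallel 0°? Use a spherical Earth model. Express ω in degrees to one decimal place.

4.8°

For the equirectangular projection with φ₀ = 0 (plate carrée), h = 1 along meridians and k = sec φ along parallels.
At 23.1°: h = 1.000, k = 1.087; principal scales a = 1.087, b = 1.000.
sin(ω/2) = (a − b)/(a + b) = 0.08717/2.087 = 0.04176, so ω = 2 arcsin(0.04176) ≈ 4.8°.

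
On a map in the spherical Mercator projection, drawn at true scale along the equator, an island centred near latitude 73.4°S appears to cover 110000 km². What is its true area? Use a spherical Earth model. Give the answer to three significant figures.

8980 km²

The Mercator projection is conformal; its linear scale factor is the same in every direction and equals sec φ = 1/cos φ.
Areal scale = k² = sec²φ = 1/cos²(73.4°) = 1/0.2857² = 12.25.
True area = apparent / (areal scale) = 110000 / 12.25 ≈ 8980 km².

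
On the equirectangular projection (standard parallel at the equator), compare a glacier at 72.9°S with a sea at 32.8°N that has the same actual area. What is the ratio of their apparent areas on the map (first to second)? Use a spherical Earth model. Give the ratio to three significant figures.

Plate carrée maps x = Rλ, y = Rφ. The meridian scale is h = 1 and the parallel scale is k = 1/cos φ = sec φ.
Areal scale at 72.9°: h·k = 1.000 × 3.401 = 3.401.
Areal scale at 32.8°: h·k = 1.000 × 1.190 = 1.190.
Ratio = 3.401/1.190 ≈ 2.86.

2.86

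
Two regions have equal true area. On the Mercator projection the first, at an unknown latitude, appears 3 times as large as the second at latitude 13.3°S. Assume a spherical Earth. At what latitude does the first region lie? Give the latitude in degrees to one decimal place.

For equal true areas on Mercator, apparent areas scale as sec²φ, so the ratio is cos²φ₂ / cos²φ₁.
cos²φ₂ / cos²φ₁ = 3  ⇒  cos φ₁ = cos 13.3° / √3 = 0.9732/1.732 = 0.5619.
φ₁ = arccos(0.5619) ≈ 55.8°.

55.8°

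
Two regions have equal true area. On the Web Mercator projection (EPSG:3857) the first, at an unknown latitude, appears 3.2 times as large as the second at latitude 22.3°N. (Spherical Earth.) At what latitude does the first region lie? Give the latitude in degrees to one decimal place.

58.9°

On Mercator, (apparent₁)/(apparent₂) = sec²φ₁ / sec²φ₂ when true areas are equal.
cos²φ₂ / cos²φ₁ = 3.2  ⇒  cos φ₁ = cos 22.3° / √3.2 = 0.9252/1.789 = 0.5172.
φ₁ = arccos(0.5172) ≈ 58.9°.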